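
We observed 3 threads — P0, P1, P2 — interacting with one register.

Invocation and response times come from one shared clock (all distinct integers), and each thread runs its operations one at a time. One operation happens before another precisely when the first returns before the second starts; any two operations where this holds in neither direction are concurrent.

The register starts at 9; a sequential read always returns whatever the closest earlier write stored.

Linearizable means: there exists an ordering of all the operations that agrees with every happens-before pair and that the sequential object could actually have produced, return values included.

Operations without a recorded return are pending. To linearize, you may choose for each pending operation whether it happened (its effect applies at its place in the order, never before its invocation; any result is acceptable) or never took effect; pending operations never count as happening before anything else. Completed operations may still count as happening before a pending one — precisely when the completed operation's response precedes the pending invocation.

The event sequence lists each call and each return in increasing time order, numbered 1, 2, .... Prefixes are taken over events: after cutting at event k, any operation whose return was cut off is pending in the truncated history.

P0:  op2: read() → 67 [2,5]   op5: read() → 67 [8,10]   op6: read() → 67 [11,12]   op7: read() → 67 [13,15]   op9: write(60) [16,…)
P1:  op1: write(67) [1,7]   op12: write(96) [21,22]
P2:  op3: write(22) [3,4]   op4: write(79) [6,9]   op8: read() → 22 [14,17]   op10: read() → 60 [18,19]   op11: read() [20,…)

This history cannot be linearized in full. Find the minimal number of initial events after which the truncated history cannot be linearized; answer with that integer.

12

events 1..11 are still linearizable — one witness is op3, op1, op2, op5, op4:
after step 1 (op3 write(22)): value 22
after step 2 (op1 write(67)): value 67
after step 3 (op2 read() → 67): value 67
after step 4 (op5 read() → 67): value 67
after step 5 (op4 write(79)): value 79
with event 12 included (op6 responding at time 12), all real-time-consistent orders fail
for example op1, op2, op3, op4, op5, op6 fails at step 5: op5 read() → 67 is not legal there
for example op1, op2, op3, op5, op4, op6 fails at step 4: op5 read() → 67 is not legal there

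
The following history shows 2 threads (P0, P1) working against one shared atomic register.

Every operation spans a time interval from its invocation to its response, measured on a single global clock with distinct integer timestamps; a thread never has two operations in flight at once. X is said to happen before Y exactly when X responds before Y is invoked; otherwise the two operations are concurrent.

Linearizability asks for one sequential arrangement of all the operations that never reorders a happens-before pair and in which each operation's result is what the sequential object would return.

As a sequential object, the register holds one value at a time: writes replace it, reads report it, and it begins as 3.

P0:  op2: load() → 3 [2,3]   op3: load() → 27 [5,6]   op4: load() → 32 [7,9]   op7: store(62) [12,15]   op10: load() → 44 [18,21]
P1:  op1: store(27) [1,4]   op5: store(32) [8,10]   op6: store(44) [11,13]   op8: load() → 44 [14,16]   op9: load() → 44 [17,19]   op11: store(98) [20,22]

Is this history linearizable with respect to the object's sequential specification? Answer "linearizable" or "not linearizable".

linearizable

one valid linearization: op2, op1, op3, op5, op4, op7, op6, op8, op9, op10, op11
step 1: op2 load() → 3 — value 3
step 2: op1 store(27) — value 27
step 3: op3 load() → 27 — value 27
step 4: op5 store(32) — value 32
step 5: op4 load() → 32 — value 32
step 6: op7 store(62) — value 62
step 7: op6 store(44) — value 44
step 8: op8 load() → 44 — value 44
step 9: op9 load() → 44 — value 44
step 10: op10 load() → 44 — value 44
step 11: op11 store(98) — value 98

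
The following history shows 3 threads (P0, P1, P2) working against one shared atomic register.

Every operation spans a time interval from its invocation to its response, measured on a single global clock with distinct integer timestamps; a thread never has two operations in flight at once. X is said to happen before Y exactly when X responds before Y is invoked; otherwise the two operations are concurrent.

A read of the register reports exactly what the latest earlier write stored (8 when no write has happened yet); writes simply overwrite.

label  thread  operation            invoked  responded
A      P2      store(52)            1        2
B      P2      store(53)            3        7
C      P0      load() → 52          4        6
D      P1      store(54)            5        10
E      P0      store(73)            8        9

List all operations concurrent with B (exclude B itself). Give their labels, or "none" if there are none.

overlap test against B [3,7]: concurrent iff the interval meets 3..7
A [1,2]: before
C [4,6]: concurrent
D [5,10]: concurrent
E [8,9]: after

C, D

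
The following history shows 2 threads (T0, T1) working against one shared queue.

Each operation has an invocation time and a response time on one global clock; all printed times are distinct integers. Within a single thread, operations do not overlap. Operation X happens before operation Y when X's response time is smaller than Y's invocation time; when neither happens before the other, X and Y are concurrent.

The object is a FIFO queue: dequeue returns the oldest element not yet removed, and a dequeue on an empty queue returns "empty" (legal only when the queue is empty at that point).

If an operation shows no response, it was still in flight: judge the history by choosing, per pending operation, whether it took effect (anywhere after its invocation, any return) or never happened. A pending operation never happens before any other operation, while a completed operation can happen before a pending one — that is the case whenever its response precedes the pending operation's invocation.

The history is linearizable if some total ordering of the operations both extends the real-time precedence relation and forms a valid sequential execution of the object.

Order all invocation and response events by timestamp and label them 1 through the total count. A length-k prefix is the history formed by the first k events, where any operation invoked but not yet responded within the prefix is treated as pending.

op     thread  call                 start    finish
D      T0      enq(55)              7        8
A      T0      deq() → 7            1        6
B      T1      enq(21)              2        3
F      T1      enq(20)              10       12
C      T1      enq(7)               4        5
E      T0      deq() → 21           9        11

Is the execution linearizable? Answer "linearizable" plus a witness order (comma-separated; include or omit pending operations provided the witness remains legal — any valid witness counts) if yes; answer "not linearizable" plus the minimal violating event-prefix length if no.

not linearizable — minimal violating prefix: 6 events

through event 5 a valid linearization exists; event 6 (A responding at time 6) ends that
all 3 real-time-respecting orders fail — 3 completed queue operations, no legal replay
take A, B, C: step 1 already fails, because A deq() → 7 cannot occur there
take B, A, C: step 2 already fails, because A deq() → 7 cannot occur there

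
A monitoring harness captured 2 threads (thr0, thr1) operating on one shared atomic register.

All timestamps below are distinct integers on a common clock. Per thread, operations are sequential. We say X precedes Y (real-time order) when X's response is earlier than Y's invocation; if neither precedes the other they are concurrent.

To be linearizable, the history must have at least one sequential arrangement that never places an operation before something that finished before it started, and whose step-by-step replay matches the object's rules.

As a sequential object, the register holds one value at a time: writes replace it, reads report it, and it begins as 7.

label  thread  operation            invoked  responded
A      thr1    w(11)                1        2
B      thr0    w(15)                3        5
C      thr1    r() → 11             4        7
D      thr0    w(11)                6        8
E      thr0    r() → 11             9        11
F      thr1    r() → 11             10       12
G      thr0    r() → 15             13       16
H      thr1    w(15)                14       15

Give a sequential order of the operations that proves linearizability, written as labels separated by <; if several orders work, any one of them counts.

A < B < D < C < E < F < H < G

step 1: A w(11) — value 11
step 2: B w(15) — value 15
step 3: D w(11) — value 11
step 4: C r() → 11 — value 11
step 5: E r() → 11 — value 11
step 6: F r() → 11 — value 11
step 7: H w(15) — value 15
step 8: G r() → 15 — value 15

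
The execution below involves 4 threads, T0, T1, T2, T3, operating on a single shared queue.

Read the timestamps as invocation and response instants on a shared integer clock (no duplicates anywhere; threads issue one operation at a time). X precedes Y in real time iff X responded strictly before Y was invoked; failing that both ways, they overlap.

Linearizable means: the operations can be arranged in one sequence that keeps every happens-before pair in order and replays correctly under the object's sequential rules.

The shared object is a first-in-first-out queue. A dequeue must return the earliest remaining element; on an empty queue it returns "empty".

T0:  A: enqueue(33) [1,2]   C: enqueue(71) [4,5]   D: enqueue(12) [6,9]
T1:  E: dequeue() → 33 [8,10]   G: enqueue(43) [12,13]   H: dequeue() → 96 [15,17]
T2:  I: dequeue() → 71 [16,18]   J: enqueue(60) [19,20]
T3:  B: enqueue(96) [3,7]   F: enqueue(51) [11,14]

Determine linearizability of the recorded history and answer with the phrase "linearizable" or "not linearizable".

linearizable

witness order: A, B, C, D, E, F, G, H, I, J
step 1: A enqueue(33) — queue <33>
step 2: B enqueue(96) — queue <33,96>
step 3: C enqueue(71) — queue <33,96,71>
step 4: D enqueue(12) — queue <33,96,71,12>
step 5: E dequeue() → 33 — queue <96,71,12>
step 6: F enqueue(51) — queue <96,71,12,51>
step 7: G enqueue(43) — queue <96,71,12,51,43>
step 8: H dequeue() → 96 — queue <71,12,51,43>
step 9: I dequeue() → 71 — queue <12,51,43>
step 10: J enqueue(60) — queue <12,51,43,60>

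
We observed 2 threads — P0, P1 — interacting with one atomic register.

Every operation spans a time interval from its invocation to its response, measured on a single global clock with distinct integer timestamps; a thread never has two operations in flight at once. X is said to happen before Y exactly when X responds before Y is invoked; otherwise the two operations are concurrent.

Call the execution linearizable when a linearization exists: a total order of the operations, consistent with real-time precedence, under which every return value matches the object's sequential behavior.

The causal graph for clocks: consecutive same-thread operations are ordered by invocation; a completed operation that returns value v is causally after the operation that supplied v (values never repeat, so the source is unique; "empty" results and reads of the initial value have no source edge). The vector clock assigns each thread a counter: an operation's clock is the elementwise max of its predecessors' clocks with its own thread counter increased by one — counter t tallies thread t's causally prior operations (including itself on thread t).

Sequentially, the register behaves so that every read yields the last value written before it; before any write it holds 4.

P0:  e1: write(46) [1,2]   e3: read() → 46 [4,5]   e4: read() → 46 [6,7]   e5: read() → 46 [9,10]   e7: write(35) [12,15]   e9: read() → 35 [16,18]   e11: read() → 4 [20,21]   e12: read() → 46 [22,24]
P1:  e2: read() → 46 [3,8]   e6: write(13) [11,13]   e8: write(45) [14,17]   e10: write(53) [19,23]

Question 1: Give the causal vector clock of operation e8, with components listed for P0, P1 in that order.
Answer: (1, 3)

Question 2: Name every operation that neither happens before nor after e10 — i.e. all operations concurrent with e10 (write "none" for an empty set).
Answer: e11, e12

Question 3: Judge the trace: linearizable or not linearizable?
already the first 21 events (up to e11's response at time 21) admit no linearization; the first 20 still do
all 15 real-time-respecting orders fail — 10 completed atomic register operations, no legal replay
every completion of the 1 pending operation (e10) was checked; none linearizes
e.g. e1, e2, e3, e4, e5, e6, e7, e8, e9, e11 (pending dropped): illegal at step 9, since e9 read() → 35 cannot apply there
e.g. e1, e2, e3, e4, e5, e6, e7, e9, e8, e11 (pending dropped): illegal at step 10, since e11 read() → 4 cannot apply there

not linearizable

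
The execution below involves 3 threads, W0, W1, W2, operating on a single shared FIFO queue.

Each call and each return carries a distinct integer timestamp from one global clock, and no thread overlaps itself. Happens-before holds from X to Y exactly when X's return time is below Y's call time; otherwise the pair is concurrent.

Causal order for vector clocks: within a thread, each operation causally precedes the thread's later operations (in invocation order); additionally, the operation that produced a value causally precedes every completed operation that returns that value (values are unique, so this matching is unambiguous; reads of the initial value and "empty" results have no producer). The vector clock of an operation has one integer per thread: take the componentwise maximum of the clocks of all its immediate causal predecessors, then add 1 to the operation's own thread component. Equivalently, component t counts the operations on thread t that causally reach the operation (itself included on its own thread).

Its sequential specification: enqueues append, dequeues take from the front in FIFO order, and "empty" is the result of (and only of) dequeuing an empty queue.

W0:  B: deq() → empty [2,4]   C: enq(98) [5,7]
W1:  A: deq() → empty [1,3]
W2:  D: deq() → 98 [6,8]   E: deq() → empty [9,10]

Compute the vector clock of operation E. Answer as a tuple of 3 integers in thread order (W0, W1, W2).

A (invocation 1): nothing precedes it; W1's component alone gives (0, 1, 0)
B (invocation 2): nothing precedes it; W0's component alone gives (1, 0, 0)
VC(C, invoked at 5): max of VC(B)=(1, 0, 0), then +1 on thread W0 → (2, 0, 0)
VC(D, invoked at 6): max of VC(C)=(2, 0, 0), then +1 on thread W2 → (2, 0, 1)
VC(E, invoked at 9): max of VC(D)=(2, 0, 1), then +1 on thread W2 → (2, 0, 2)
target: VC(E) = (2, 0, 2)

(2, 0, 2)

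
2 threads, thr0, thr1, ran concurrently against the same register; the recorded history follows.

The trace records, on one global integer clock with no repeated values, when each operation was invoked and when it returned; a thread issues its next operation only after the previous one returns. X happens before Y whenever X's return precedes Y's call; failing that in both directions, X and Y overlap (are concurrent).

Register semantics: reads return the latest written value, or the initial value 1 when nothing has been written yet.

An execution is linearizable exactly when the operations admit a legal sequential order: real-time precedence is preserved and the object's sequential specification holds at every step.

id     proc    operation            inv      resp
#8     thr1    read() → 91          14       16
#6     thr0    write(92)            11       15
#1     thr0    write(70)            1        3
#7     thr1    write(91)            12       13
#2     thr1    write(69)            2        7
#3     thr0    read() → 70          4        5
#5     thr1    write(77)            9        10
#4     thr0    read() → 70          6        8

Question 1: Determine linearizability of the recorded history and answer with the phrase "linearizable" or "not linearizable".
linearizable

witness order: #1, #3, #4, #2, #5, #6, #7, #8
step 1: #1 write(70) — value 70
step 2: #3 read() → 70 — value 70
step 3: #4 read() → 70 — value 70
step 4: #2 write(69) — value 69
step 5: #5 write(77) — value 77
step 6: #6 write(92) — value 92
step 7: #7 write(91) — value 91
step 8: #8 read() → 91 — value 91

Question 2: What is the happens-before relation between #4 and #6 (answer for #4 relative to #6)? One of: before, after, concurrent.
before

#4 spans [6,8], #6 spans [11,15]
resp(#4)=8 < inv(#6)=11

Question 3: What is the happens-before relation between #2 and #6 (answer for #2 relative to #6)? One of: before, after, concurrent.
before

#2 spans [2,7], #6 spans [11,15]
resp(#2)=7 < inv(#6)=11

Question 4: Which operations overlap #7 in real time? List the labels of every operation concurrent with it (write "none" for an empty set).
#6

overlap test against #7 [12,13]: concurrent iff the interval meets 12..13
#1 [1,3]: before
#2 [2,7]: before
#3 [4,5]: before
#4 [6,8]: before
#5 [9,10]: before
#6 [11,15]: concurrent
#8 [14,16]: after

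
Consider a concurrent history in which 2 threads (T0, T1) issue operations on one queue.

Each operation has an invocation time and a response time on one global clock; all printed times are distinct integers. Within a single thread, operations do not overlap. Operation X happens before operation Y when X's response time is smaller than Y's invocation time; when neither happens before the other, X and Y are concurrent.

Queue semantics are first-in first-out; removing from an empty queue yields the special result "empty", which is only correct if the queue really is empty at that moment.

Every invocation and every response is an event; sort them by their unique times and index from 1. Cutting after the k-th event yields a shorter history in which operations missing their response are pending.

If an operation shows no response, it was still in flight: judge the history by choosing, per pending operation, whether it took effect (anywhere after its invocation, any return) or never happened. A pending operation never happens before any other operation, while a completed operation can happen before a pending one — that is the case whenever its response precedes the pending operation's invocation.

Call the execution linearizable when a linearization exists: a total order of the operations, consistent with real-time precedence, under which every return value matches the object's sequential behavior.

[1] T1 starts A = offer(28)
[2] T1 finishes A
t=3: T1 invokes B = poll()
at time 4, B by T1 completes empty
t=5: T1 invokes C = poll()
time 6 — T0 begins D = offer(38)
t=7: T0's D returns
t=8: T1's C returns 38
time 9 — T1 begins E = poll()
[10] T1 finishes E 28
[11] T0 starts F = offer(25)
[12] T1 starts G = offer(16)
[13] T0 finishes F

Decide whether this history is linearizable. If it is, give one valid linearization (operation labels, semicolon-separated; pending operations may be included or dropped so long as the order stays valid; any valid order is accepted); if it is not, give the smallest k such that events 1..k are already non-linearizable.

not linearizable — minimal violating prefix: 4 events

through event 3 a valid linearization exists; event 4 (B responding at time 4) ends that
exactly one order of the 2 completed ops respects real time; the queue replay fails
for example A, B fails at step 2: B poll() → empty is not legal there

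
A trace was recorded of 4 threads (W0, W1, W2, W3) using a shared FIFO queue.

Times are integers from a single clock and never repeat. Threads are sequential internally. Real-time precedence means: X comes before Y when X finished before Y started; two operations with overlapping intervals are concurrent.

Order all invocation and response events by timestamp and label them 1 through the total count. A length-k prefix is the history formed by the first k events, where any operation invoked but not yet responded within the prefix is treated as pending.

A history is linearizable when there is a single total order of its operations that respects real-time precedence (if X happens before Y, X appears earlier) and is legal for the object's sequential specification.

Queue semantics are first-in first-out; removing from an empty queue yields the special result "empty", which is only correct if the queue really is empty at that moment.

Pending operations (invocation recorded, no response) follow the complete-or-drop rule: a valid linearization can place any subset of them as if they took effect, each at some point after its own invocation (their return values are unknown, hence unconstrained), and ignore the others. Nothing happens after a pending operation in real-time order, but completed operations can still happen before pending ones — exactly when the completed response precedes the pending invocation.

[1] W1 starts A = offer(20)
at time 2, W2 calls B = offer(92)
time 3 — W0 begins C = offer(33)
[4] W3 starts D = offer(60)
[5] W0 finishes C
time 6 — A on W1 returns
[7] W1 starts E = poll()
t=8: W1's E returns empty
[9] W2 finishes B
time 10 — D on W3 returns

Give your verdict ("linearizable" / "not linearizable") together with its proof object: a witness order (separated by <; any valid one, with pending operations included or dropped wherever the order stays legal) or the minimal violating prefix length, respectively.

cut after 7 events: linearizable; cut after 8 events (E responds, time 8): not linearizable
every one of the 2 real-time-consistent orders over 3 completed FIFO queue ops fails the sequential spec
completion choices over the 2 pending operations (B, D) were checked; none helps
for example A, C, E (pending dropped) fails at step 3: E poll() → empty is not legal there
for example C, A, E (pending dropped) fails at step 3: E poll() → empty is not legal there

not linearizable — minimal violating prefix: 8 events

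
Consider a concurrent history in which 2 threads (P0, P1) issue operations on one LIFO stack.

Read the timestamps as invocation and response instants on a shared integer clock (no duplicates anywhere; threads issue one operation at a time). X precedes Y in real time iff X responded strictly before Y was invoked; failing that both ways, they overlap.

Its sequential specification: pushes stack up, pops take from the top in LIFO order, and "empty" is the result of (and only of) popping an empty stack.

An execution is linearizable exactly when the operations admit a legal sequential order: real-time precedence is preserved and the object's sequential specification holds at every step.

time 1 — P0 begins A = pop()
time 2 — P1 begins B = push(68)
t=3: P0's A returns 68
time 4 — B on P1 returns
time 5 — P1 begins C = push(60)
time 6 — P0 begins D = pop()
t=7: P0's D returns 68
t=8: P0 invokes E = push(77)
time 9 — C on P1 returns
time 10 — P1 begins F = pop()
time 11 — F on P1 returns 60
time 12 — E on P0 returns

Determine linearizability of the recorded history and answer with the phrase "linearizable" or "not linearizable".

not linearizable

events 1..6 are fine; event 7 — the response of D at time 7 — makes the prefix non-linearizable
every one of the 2 real-time-consistent orders over 3 completed LIFO stack ops fails the sequential spec
completion choices over the 1 pending operation (C) were checked; none helps
one such order, A, B, D (pending dropped), breaks at step 1 where A pop() → 68 is illegal
one such order, B, A, D (pending dropped), breaks at step 3 where D pop() → 68 is illegal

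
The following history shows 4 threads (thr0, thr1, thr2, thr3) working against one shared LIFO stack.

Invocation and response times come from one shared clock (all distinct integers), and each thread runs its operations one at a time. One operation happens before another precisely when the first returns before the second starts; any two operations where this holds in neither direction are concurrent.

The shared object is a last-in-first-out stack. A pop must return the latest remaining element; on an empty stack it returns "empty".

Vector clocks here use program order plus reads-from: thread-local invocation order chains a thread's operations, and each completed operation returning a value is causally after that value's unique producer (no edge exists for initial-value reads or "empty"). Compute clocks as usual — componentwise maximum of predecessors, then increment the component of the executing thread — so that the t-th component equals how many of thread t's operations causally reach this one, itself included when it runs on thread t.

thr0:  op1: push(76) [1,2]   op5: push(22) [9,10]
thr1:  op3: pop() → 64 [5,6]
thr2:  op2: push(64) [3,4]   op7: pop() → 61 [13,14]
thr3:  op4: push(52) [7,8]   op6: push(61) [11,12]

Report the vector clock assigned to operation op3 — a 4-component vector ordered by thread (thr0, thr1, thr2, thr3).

no predecessors for op4 (invoked 7): thr3 increments from zero → (0, 0, 0, 1)
no predecessors for op2 (invoked 3): thr2 increments from zero → (0, 0, 1, 0)
no predecessors for op1 (invoked 1): thr0 increments from zero → (1, 0, 0, 0)
merge at op6 (invoked 11): VC(op4)=(0, 0, 0, 1), own-thread bump on thr3 → (0, 0, 0, 2)
merge at op3 (invoked 5): VC(op2)=(0, 0, 1, 0), own-thread bump on thr1 → (0, 1, 1, 0)
merge at op5 (invoked 9): VC(op1)=(1, 0, 0, 0), own-thread bump on thr0 → (2, 0, 0, 0)
merge at op7 (invoked 13): VC(op2)=(0, 0, 1, 0), VC(op6)=(0, 0, 0, 2), own-thread bump on thr2 → (0, 0, 2, 2)
target: VC(op3) = (0, 1, 1, 0)

(0, 1, 1, 0)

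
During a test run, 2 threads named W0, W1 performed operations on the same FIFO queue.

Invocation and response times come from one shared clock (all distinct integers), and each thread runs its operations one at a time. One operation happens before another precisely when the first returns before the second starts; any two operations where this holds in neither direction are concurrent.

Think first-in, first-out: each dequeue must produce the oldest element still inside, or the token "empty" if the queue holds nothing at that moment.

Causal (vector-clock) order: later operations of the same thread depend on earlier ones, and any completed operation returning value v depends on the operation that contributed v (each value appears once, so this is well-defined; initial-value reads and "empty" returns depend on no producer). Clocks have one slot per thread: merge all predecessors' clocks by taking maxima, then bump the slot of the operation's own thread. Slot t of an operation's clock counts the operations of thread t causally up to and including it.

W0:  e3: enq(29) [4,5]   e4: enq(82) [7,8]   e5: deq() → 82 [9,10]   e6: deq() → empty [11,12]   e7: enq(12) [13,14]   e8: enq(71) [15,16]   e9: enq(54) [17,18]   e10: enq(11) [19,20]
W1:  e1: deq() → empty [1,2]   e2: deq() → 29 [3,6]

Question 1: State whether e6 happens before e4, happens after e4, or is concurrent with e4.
e6 spans [11,12], e4 spans [7,8]
resp(e4)=8 < inv(e6)=11

after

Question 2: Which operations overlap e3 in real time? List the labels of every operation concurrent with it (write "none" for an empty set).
concurrent with e3 ([4,5]): every op whose interval crosses 4..5
e1 [1,2]: before
e2 [3,6]: concurrent
e4 [7,8]: after
e5 [9,10]: after
e6 [11,12]: after
e7 [13,14]: after
e8 [15,16]: after
e9 [17,18]: after
e10 [19,20]: after

e2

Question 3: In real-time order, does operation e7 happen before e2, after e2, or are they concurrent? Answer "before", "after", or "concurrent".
e7 spans [13,14], e2 spans [3,6]
resp(e2)=6 < inv(e7)=13

after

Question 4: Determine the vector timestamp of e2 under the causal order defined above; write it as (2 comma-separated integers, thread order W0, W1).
invoked at 1, e1 has no predecessors; its own W1 bump gives (0, 1)
invoked at 4, e3 has no predecessors; its own W0 bump gives (1, 0)
from VC(e3)=(1, 0), e4 (invoked 7) maxes components and bumps W0 → (2, 0)
from VC(e1)=(0, 1), VC(e3)=(1, 0), e2 (invoked 3) maxes components and bumps W1 → (1, 2)
from VC(e4)=(2, 0), e5 (invoked 9) maxes components and bumps W0 → (3, 0)
from VC(e5)=(3, 0), e6 (invoked 11) maxes components and bumps W0 → (4, 0)
from VC(e6)=(4, 0), e7 (invoked 13) maxes components and bumps W0 → (5, 0)
from VC(e7)=(5, 0), e8 (invoked 15) maxes components and bumps W0 → (6, 0)
from VC(e8)=(6, 0), e9 (invoked 17) maxes components and bumps W0 → (7, 0)
from VC(e9)=(7, 0), e10 (invoked 19) maxes components and bumps W0 → (8, 0)
target: VC(e2) = (1, 2)

(1, 2)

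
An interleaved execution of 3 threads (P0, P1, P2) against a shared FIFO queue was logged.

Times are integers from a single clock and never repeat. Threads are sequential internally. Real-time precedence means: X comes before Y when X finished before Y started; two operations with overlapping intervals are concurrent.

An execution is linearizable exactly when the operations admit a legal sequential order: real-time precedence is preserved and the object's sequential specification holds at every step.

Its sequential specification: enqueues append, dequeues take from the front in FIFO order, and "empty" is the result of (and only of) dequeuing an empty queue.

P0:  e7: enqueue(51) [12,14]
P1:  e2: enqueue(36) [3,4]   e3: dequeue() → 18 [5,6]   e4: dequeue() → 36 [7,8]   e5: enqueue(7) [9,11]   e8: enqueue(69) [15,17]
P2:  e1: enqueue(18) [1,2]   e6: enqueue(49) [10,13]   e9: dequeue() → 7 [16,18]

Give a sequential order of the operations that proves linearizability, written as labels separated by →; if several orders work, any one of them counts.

e1 → e2 → e3 → e4 → e5 → e6 → e7 → e8 → e9

1. e1 enqueue(18), leaving queue <18>
2. e2 enqueue(36), leaving queue <18,36>
3. e3 dequeue() → 18, leaving queue <36>
4. e4 dequeue() → 36, leaving queue <>
5. e5 enqueue(7), leaving queue <7>
6. e6 enqueue(49), leaving queue <7,49>
7. e7 enqueue(51), leaving queue <7,49,51>
8. e8 enqueue(69), leaving queue <7,49,51,69>
9. e9 dequeue() → 7, leaving queue <49,51,69>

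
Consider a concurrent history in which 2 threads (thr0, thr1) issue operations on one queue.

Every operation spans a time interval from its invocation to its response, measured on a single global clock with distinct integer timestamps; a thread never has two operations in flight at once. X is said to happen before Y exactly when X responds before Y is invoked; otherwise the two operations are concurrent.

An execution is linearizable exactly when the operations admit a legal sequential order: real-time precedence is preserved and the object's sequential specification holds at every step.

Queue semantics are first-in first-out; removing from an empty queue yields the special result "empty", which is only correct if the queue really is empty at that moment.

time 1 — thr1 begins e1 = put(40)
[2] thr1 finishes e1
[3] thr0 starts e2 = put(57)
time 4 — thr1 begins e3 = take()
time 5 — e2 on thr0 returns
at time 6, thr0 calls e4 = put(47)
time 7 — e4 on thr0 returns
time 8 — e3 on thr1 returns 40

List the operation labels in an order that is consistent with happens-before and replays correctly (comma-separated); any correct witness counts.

after step 1 (e1 put(40)): queue <40>
after step 2 (e2 put(57)): queue <40,57>
after step 3 (e3 take() → 40): queue <57>
after step 4 (e4 put(47)): queue <57,47>

e1, e2, e3, e4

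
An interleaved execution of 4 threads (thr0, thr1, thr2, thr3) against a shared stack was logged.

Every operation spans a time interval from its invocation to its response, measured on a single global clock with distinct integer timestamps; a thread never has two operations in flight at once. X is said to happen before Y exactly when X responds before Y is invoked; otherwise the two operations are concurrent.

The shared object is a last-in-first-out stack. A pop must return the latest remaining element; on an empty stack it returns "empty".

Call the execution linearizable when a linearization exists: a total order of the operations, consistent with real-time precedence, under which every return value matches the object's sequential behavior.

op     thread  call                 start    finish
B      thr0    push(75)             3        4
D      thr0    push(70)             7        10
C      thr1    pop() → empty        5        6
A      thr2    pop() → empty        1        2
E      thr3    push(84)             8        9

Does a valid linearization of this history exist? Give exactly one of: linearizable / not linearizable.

not linearizable

prefix check: 1..5 passes, 1..6 fails once C's time-6 response joins
a single order respects real time; the 3 completed stack operations fail replay along it
e.g. A, B, C: illegal at step 3, since C pop() → empty cannot apply there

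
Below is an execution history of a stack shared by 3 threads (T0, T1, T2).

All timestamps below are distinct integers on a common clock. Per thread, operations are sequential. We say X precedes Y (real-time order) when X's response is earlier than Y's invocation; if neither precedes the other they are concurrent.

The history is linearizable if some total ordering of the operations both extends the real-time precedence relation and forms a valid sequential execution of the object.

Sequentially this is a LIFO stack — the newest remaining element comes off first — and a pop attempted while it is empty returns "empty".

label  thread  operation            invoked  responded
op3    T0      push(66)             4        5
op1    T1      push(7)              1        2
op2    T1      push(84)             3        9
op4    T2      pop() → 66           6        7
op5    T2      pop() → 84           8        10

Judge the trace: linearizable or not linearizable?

one valid linearization: op1, op2, op3, op4, op5
after step 1 (op1 push(7)): stack <7>
after step 2 (op2 push(84)): stack <7,84>
after step 3 (op3 push(66)): stack <7,84,66>
after step 4 (op4 pop() → 66): stack <7,84>
after step 5 (op5 pop() → 84): stack <7>

linearizable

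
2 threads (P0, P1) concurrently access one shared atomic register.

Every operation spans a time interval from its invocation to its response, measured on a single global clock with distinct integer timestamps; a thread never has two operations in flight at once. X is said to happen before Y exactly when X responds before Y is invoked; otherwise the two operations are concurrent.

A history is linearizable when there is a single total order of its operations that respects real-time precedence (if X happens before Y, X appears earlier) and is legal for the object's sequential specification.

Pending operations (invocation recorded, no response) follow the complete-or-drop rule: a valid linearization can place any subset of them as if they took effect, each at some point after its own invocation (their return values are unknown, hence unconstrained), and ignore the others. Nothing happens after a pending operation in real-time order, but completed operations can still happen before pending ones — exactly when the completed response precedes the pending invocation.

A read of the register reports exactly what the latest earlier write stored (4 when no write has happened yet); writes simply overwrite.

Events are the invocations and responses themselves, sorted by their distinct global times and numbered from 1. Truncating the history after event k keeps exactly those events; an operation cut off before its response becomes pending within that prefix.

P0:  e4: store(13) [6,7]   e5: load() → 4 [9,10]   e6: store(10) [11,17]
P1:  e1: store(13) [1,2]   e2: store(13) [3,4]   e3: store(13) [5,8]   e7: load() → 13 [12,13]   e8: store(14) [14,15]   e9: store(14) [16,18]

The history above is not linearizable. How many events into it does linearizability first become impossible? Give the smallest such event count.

10

one valid order for events 1..9 is e1, e2, e3, e4:
1. e1 store(13), leaving value 13
2. e2 store(13), leaving value 13
3. e3 store(13), leaving value 13
4. e4 store(13), leaving value 13
adding event 10 (e5 responds at 10) leaves no legal real-time order
for example e1, e2, e3, e4, e5 fails at step 5: e5 load() → 4 is not legal there
for example e1, e2, e4, e3, e5 fails at step 5: e5 load() → 4 is not legal there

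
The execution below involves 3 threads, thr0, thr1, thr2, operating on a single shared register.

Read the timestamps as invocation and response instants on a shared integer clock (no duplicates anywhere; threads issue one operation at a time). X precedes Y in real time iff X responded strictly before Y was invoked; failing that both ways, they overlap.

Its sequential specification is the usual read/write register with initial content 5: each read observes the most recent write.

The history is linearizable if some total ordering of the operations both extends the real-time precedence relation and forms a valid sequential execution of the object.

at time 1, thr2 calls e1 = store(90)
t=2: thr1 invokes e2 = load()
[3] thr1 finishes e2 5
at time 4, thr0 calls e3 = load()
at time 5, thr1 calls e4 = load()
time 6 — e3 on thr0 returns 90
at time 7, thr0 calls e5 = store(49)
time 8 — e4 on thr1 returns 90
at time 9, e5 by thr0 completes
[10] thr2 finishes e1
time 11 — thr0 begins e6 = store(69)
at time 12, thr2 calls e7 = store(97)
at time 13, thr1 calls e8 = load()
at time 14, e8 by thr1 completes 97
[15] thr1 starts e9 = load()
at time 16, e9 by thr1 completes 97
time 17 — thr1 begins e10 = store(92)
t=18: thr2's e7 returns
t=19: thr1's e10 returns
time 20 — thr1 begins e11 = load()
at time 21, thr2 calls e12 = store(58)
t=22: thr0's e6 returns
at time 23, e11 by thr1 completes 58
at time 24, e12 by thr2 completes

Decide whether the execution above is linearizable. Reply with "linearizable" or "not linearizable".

a witness: e2, e1, e3, e4, e5, e6, e7, e8, e9, e10, e12, e11
step 1: e2 load() → 5 — value 5
step 2: e1 store(90) — value 90
step 3: e3 load() → 90 — value 90
step 4: e4 load() → 90 — value 90
step 5: e5 store(49) — value 49
step 6: e6 store(69) — value 69
step 7: e7 store(97) — value 97
step 8: e8 load() → 97 — value 97
step 9: e9 load() → 97 — value 97
step 10: e10 store(92) — value 92
step 11: e12 store(58) — value 58
step 12: e11 load() → 58 — value 58

linearizable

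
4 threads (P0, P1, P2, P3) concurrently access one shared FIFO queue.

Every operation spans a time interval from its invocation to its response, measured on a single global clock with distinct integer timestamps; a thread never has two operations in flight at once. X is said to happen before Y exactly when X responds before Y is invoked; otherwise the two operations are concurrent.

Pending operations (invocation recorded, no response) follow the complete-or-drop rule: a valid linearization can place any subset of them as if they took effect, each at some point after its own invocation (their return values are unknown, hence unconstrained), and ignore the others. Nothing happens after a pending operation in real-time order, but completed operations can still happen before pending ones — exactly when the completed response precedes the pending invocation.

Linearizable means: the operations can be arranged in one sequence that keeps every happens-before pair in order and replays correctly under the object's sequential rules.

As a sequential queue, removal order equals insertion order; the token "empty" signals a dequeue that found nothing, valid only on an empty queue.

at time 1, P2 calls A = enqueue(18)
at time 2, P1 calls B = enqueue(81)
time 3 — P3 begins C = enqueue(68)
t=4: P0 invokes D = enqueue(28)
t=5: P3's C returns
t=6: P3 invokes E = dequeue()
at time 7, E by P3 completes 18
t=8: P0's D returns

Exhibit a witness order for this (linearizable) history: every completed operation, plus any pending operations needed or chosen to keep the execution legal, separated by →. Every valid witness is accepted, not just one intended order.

A → B → C → D → E

1. A enqueue(18) (pending, included), leaving queue <18>
2. B enqueue(81) (pending, included), leaving queue <18,81>
3. C enqueue(68), leaving queue <18,81,68>
4. D enqueue(28), leaving queue <18,81,68,28>
5. E dequeue() → 18, leaving queue <81,68,28>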